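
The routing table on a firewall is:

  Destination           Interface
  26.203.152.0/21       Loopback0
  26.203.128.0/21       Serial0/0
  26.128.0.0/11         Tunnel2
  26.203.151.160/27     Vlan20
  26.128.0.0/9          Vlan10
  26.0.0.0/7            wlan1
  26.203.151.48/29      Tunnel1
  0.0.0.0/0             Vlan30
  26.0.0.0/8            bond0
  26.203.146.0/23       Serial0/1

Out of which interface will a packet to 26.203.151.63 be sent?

Vlan10

Routes whose prefix contains 26.203.151.63:
  0.0.0.0/0 (default, matches everything) -> Vlan30
  26.0.0.0/7 (26.0.0.0 - 27.255.255.255) -> wlan1
  26.0.0.0/8 (26.0.0.0 - 26.255.255.255) -> bond0
  26.128.0.0/9 (26.128.0.0 - 26.255.255.255) -> Vlan10
More-specific entries that do NOT match:
  26.203.151.48/29 (26.203.151.48 - 26.203.151.55) does not contain 26.203.151.63
  26.203.151.160/27 (26.203.151.160 - 26.203.151.191) does not contain 26.203.151.63
  26.203.146.0/23 (26.203.146.0 - 26.203.147.255) does not contain 26.203.151.63
  26.203.152.0/21 (26.203.152.0 - 26.203.159.255) does not contain 26.203.151.63
  26.203.128.0/21 (26.203.128.0 - 26.203.135.255) does not contain 26.203.151.63
  26.128.0.0/11 (26.128.0.0 - 26.159.255.255) does not contain 26.203.151.63
Longest matching prefix is /9 -> interface Vlan10.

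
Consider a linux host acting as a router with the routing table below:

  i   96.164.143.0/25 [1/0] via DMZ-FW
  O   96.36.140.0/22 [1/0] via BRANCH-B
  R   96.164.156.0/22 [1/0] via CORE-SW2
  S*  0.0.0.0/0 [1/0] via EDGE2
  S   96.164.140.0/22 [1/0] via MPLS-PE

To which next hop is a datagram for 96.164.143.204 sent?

Routes whose prefix contains 96.164.143.204:
  0.0.0.0/0 (default, matches everything) -> EDGE2
  96.164.140.0/22 (96.164.140.0 - 96.164.143.255) -> MPLS-PE
More-specific entries that do NOT match:
  96.164.143.0/25 (96.164.143.0 - 96.164.143.127) does not contain 96.164.143.204
Longest matching prefix is /22 -> next hop MPLS-PE.

MPLS-PE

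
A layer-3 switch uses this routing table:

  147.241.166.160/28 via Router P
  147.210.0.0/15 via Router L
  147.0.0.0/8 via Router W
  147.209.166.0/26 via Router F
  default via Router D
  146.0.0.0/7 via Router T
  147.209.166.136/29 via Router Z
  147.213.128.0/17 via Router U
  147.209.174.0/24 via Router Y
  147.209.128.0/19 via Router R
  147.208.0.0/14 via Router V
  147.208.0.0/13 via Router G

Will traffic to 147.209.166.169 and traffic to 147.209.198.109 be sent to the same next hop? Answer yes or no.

147.209.166.169: longest match 147.208.0.0/14 -> Router V
147.209.198.109: longest match 147.208.0.0/14 -> Router V

yes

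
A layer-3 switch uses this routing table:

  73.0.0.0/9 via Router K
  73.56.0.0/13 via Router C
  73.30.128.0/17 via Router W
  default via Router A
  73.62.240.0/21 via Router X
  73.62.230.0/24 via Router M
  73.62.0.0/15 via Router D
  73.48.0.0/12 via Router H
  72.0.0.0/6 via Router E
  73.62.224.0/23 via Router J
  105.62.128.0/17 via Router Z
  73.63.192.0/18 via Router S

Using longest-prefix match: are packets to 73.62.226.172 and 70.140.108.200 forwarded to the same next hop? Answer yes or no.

73.62.226.172: longest match 73.62.0.0/15 -> Router D
70.140.108.200: longest match 0.0.0.0/0 -> Router A

no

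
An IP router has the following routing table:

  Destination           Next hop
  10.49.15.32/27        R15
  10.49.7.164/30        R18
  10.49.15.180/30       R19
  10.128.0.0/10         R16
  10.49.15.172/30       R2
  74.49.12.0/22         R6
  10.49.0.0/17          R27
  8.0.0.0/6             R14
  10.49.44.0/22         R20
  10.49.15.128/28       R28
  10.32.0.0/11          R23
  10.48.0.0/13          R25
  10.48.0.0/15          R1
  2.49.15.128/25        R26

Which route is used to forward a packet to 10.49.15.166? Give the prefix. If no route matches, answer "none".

Entries matching 10.49.15.166:
  8.0.0.0/6 (8.0.0.0 - 11.255.255.255)
  10.32.0.0/11 (10.32.0.0 - 10.63.255.255)
  10.48.0.0/13 (10.48.0.0 - 10.55.255.255)
  10.48.0.0/15 (10.48.0.0 - 10.49.255.255)
  10.49.0.0/17 (10.49.0.0 - 10.49.127.255)
Most specific is 10.49.0.0/17.

10.49.0.0/17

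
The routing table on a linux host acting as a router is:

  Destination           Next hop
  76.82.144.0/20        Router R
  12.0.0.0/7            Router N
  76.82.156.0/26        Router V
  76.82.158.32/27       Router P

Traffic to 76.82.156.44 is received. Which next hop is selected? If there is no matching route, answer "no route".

Routes whose prefix contains 76.82.156.44:
  76.82.144.0/20 (76.82.144.0 - 76.82.159.255) -> Router R
  76.82.156.0/26 (76.82.156.0 - 76.82.156.63) -> Router V
More-specific entries that do NOT match:
  76.82.158.32/27 (76.82.158.32 - 76.82.158.63) does not contain 76.82.156.44
Longest matching prefix is /26 -> next hop Router V.

Router V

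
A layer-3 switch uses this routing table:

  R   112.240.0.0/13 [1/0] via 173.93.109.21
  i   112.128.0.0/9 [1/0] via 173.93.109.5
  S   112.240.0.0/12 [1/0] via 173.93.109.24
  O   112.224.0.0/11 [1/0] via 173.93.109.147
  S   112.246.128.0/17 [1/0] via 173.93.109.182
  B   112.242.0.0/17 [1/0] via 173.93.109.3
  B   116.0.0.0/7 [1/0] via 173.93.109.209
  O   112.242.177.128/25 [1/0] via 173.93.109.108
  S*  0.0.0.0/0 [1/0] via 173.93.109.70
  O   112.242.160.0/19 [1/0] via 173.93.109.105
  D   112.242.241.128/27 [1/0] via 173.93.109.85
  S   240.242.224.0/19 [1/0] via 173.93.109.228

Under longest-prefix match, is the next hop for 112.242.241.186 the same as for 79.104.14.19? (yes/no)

112.242.241.186: longest match 112.240.0.0/13 -> 173.93.109.21
79.104.14.19: longest match 0.0.0.0/0 -> 173.93.109.70

no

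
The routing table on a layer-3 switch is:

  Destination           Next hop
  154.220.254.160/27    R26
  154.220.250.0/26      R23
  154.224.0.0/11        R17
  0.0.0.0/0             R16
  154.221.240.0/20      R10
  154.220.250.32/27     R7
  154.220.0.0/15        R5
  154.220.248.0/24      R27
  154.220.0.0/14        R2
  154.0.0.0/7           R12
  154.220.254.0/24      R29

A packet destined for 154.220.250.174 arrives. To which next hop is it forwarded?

R5

Routes whose prefix contains 154.220.250.174:
  0.0.0.0/0 (default, matches everything) -> R16
  154.0.0.0/7 (154.0.0.0 - 155.255.255.255) -> R12
  154.220.0.0/14 (154.220.0.0 - 154.223.255.255) -> R2
  154.220.0.0/15 (154.220.0.0 - 154.221.255.255) -> R5
More-specific entries that do NOT match:
  154.220.254.160/27 (154.220.254.160 - 154.220.254.191) does not contain 154.220.250.174
  154.220.250.32/27 (154.220.250.32 - 154.220.250.63) does not contain 154.220.250.174
  154.220.250.0/26 (154.220.250.0 - 154.220.250.63) does not contain 154.220.250.174
  154.220.248.0/24 (154.220.248.0 - 154.220.248.255) does not contain 154.220.250.174
  154.220.254.0/24 (154.220.254.0 - 154.220.254.255) does not contain 154.220.250.174
  154.221.240.0/20 (154.221.240.0 - 154.221.255.255) does not contain 154.220.250.174
Longest matching prefix is /15 -> next hop R5.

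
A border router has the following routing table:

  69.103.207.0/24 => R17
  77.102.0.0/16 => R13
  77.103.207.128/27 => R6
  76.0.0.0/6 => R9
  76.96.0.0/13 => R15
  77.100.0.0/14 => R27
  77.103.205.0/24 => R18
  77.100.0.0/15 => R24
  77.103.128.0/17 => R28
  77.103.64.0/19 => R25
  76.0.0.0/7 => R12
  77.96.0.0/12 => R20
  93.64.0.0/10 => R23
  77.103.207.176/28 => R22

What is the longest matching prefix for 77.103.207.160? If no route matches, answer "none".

Entries matching 77.103.207.160:
  76.0.0.0/6 (76.0.0.0 - 79.255.255.255)
  76.0.0.0/7 (76.0.0.0 - 77.255.255.255)
  77.96.0.0/12 (77.96.0.0 - 77.111.255.255)
  77.100.0.0/14 (77.100.0.0 - 77.103.255.255)
  77.103.128.0/17 (77.103.128.0 - 77.103.255.255)
Most specific is 77.103.128.0/17.

77.103.128.0/17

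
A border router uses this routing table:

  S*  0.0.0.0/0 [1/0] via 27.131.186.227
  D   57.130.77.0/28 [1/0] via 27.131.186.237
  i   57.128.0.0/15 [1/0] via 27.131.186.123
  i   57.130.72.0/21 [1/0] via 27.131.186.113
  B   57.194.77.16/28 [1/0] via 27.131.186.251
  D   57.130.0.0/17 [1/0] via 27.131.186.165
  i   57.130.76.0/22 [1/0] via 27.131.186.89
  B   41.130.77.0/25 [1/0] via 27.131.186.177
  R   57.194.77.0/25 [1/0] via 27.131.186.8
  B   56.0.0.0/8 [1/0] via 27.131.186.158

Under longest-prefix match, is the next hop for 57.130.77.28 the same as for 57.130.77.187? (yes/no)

yes

57.130.77.28: longest match 57.130.76.0/22 -> 27.131.186.89
57.130.77.187: longest match 57.130.76.0/22 -> 27.131.186.89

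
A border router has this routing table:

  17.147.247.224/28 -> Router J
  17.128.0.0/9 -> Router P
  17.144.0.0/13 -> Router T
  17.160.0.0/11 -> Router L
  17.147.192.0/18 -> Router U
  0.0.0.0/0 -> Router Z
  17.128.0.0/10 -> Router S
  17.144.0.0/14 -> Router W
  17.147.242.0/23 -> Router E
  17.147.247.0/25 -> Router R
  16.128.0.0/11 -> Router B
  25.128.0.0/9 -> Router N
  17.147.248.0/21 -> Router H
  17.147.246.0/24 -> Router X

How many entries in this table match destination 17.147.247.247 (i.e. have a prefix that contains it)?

6

Prefixes containing 17.147.247.247:
  0.0.0.0/0 (default, matches everything)
  17.128.0.0/9 (17.128.0.0 - 17.255.255.255)
  17.128.0.0/10 (17.128.0.0 - 17.191.255.255)
  17.144.0.0/13 (17.144.0.0 - 17.151.255.255)
  17.144.0.0/14 (17.144.0.0 - 17.147.255.255)
  17.147.192.0/18 (17.147.192.0 - 17.147.255.255)
Total matching entries: 6.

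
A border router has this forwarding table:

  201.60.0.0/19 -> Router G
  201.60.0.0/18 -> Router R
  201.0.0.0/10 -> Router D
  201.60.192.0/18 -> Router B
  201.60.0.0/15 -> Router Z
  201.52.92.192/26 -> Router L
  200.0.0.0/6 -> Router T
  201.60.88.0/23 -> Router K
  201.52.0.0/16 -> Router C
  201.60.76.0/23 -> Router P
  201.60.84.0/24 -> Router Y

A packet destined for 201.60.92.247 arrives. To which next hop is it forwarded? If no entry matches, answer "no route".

Router Z

Routes whose prefix contains 201.60.92.247:
  200.0.0.0/6 (200.0.0.0 - 203.255.255.255) -> Router T
  201.0.0.0/10 (201.0.0.0 - 201.63.255.255) -> Router D
  201.60.0.0/15 (201.60.0.0 - 201.61.255.255) -> Router Z
More-specific entries that do NOT match:
  201.52.92.192/26 (201.52.92.192 - 201.52.92.255) does not contain 201.60.92.247
  201.60.84.0/24 (201.60.84.0 - 201.60.84.255) does not contain 201.60.92.247
  201.60.88.0/23 (201.60.88.0 - 201.60.89.255) does not contain 201.60.92.247
  201.60.76.0/23 (201.60.76.0 - 201.60.77.255) does not contain 201.60.92.247
  201.60.0.0/19 (201.60.0.0 - 201.60.31.255) does not contain 201.60.92.247
  201.60.0.0/18 (201.60.0.0 - 201.60.63.255) does not contain 201.60.92.247
  201.60.192.0/18 (201.60.192.0 - 201.60.255.255) does not contain 201.60.92.247
  201.52.0.0/16 (201.52.0.0 - 201.52.255.255) does not contain 201.60.92.247
Longest matching prefix is /15 -> next hop Router Z.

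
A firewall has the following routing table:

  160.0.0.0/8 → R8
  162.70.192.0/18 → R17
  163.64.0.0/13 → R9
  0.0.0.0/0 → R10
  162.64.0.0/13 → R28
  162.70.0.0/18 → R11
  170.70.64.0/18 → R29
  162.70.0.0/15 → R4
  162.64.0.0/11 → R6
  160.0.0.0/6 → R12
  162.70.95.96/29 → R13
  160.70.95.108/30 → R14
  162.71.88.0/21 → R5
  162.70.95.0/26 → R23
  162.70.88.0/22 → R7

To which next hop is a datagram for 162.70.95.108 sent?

Routes whose prefix contains 162.70.95.108:
  0.0.0.0/0 (default, matches everything) -> R10
  160.0.0.0/6 (160.0.0.0 - 163.255.255.255) -> R12
  162.64.0.0/11 (162.64.0.0 - 162.95.255.255) -> R6
  162.64.0.0/13 (162.64.0.0 - 162.71.255.255) -> R28
  162.70.0.0/15 (162.70.0.0 - 162.71.255.255) -> R4
More-specific entries that do NOT match:
  160.70.95.108/30 (160.70.95.108 - 160.70.95.111) does not contain 162.70.95.108
  162.70.95.96/29 (162.70.95.96 - 162.70.95.103) does not contain 162.70.95.108
  162.70.95.0/26 (162.70.95.0 - 162.70.95.63) does not contain 162.70.95.108
  162.70.88.0/22 (162.70.88.0 - 162.70.91.255) does not contain 162.70.95.108
  162.71.88.0/21 (162.71.88.0 - 162.71.95.255) does not contain 162.70.95.108
  162.70.192.0/18 (162.70.192.0 - 162.70.255.255) does not contain 162.70.95.108
  162.70.0.0/18 (162.70.0.0 - 162.70.63.255) does not contain 162.70.95.108
  170.70.64.0/18 (170.70.64.0 - 170.70.127.255) does not contain 162.70.95.108
Longest matching prefix is /15 -> next hop R4.

R4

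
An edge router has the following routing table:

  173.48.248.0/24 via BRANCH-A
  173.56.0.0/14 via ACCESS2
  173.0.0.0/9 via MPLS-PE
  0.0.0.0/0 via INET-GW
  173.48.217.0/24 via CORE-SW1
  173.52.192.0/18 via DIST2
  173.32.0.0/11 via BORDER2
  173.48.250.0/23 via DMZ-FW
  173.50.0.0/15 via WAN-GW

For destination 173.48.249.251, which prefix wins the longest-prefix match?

173.32.0.0/11

Entries matching 173.48.249.251:
  0.0.0.0/0 (default, matches everything)
  173.0.0.0/9 (173.0.0.0 - 173.127.255.255)
  173.32.0.0/11 (173.32.0.0 - 173.63.255.255)
Most specific is 173.32.0.0/11.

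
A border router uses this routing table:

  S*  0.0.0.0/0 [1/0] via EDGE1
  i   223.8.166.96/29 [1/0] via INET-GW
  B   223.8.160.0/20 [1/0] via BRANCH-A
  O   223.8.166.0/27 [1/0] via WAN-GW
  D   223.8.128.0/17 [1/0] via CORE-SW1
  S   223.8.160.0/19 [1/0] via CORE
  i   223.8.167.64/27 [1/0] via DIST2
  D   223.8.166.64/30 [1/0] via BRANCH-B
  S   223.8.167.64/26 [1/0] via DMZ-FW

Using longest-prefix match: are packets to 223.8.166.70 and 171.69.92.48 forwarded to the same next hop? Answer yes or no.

223.8.166.70: longest match 223.8.160.0/20 -> BRANCH-A
171.69.92.48: longest match 0.0.0.0/0 -> EDGE1

no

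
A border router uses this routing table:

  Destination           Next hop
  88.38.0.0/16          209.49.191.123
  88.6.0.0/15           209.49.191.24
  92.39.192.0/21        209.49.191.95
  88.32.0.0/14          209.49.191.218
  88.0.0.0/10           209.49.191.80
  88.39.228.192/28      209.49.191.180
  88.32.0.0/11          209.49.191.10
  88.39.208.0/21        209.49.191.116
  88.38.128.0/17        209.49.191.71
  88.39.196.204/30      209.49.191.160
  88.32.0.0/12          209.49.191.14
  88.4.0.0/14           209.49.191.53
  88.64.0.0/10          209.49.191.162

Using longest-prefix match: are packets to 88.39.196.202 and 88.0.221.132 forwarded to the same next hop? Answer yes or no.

no

88.39.196.202: longest match 88.32.0.0/12 -> 209.49.191.14
88.0.221.132: longest match 88.0.0.0/10 -> 209.49.191.80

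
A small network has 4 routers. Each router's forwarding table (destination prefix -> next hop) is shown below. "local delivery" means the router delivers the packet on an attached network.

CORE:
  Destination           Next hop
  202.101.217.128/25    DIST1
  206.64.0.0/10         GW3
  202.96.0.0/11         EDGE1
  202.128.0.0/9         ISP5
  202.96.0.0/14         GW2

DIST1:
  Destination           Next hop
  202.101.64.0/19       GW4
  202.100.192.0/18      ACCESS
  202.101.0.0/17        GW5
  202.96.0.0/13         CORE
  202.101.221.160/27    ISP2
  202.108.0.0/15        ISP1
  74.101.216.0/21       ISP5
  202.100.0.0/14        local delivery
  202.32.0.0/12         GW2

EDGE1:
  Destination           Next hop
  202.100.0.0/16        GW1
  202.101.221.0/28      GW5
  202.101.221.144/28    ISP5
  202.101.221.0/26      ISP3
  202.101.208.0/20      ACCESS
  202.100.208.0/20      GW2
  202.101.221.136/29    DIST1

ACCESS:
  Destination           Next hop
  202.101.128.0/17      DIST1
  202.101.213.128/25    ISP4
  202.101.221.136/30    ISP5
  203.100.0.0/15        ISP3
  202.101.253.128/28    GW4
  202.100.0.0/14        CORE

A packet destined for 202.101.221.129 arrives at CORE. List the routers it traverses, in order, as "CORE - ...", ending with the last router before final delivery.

At CORE: longest match for 202.101.221.129 is 202.96.0.0/11 -> EDGE1
At EDGE1: longest match for 202.101.221.129 is 202.101.208.0/20 -> ACCESS
At ACCESS: longest match for 202.101.221.129 is 202.101.128.0/17 -> DIST1
At DIST1: longest match for 202.101.221.129 is 202.100.0.0/14 -> local delivery

CORE - EDGE1 - ACCESS - DIST1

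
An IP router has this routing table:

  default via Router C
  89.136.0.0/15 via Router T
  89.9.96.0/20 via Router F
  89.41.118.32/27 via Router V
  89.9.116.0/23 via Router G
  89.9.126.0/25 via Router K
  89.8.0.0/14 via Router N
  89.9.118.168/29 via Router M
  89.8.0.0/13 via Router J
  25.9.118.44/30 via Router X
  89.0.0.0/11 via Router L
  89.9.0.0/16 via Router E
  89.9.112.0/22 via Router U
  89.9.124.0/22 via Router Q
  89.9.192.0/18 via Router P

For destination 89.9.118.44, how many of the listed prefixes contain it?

5

Prefixes containing 89.9.118.44:
  0.0.0.0/0 (default, matches everything)
  89.0.0.0/11 (89.0.0.0 - 89.31.255.255)
  89.8.0.0/13 (89.8.0.0 - 89.15.255.255)
  89.8.0.0/14 (89.8.0.0 - 89.11.255.255)
  89.9.0.0/16 (89.9.0.0 - 89.9.255.255)
Total matching entries: 5.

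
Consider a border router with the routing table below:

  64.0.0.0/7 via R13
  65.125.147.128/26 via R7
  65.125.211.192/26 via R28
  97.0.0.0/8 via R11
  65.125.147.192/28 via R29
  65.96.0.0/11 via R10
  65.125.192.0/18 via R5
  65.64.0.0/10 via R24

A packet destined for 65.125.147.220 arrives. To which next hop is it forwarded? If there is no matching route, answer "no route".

R10

Routes whose prefix contains 65.125.147.220:
  64.0.0.0/7 (64.0.0.0 - 65.255.255.255) -> R13
  65.64.0.0/10 (65.64.0.0 - 65.127.255.255) -> R24
  65.96.0.0/11 (65.96.0.0 - 65.127.255.255) -> R10
More-specific entries that do NOT match:
  65.125.147.192/28 (65.125.147.192 - 65.125.147.207) does not contain 65.125.147.220
  65.125.147.128/26 (65.125.147.128 - 65.125.147.191) does not contain 65.125.147.220
  65.125.211.192/26 (65.125.211.192 - 65.125.211.255) does not contain 65.125.147.220
  65.125.192.0/18 (65.125.192.0 - 65.125.255.255) does not contain 65.125.147.220
Longest matching prefix is /11 -> next hop R10.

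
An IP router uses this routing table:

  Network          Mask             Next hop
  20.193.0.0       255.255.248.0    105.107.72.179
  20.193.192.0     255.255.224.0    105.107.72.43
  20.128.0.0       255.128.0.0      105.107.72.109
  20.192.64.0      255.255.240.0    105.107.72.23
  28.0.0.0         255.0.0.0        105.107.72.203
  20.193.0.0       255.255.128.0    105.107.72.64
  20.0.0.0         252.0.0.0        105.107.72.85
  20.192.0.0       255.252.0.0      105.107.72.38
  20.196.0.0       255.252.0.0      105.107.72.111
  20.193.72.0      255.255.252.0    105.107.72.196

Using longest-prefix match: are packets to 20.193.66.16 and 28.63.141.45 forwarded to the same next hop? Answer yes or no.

no

20.193.66.16: longest match 20.193.0.0/17 -> 105.107.72.64
28.63.141.45: longest match 28.0.0.0/8 -> 105.107.72.203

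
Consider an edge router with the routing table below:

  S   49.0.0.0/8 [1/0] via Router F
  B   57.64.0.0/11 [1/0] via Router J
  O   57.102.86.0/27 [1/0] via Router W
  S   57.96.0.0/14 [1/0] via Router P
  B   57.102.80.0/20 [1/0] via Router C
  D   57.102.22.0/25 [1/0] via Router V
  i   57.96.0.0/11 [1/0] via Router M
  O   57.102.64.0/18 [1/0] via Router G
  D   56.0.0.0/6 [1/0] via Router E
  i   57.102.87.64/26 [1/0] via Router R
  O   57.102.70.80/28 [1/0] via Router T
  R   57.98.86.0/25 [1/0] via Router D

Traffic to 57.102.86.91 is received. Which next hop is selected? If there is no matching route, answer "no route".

Router C

Routes whose prefix contains 57.102.86.91:
  56.0.0.0/6 (56.0.0.0 - 59.255.255.255) -> Router E
  57.96.0.0/11 (57.96.0.0 - 57.127.255.255) -> Router M
  57.102.64.0/18 (57.102.64.0 - 57.102.127.255) -> Router G
  57.102.80.0/20 (57.102.80.0 - 57.102.95.255) -> Router C
More-specific entries that do NOT match:
  57.102.70.80/28 (57.102.70.80 - 57.102.70.95) does not contain 57.102.86.91
  57.102.86.0/27 (57.102.86.0 - 57.102.86.31) does not contain 57.102.86.91
  57.102.87.64/26 (57.102.87.64 - 57.102.87.127) does not contain 57.102.86.91
  57.102.22.0/25 (57.102.22.0 - 57.102.22.127) does not contain 57.102.86.91
  57.98.86.0/25 (57.98.86.0 - 57.98.86.127) does not contain 57.102.86.91
Longest matching prefix is /20 -> next hop Router C.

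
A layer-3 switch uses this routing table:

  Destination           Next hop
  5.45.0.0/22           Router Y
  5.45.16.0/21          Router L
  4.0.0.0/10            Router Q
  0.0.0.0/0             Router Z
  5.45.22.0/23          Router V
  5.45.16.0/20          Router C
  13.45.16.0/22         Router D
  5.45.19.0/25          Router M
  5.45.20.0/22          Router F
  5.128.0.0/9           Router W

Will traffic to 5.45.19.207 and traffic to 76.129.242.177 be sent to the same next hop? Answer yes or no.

5.45.19.207: longest match 5.45.16.0/21 -> Router L
76.129.242.177: longest match 0.0.0.0/0 -> Router Z

no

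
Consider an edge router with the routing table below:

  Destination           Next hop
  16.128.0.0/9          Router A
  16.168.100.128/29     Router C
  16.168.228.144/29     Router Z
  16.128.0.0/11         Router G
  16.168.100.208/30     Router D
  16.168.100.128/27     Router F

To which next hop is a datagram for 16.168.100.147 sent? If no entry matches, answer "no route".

Routes whose prefix contains 16.168.100.147:
  16.128.0.0/9 (16.128.0.0 - 16.255.255.255) -> Router A
  16.168.100.128/27 (16.168.100.128 - 16.168.100.159) -> Router F
More-specific entries that do NOT match:
  16.168.100.208/30 (16.168.100.208 - 16.168.100.211) does not contain 16.168.100.147
  16.168.100.128/29 (16.168.100.128 - 16.168.100.135) does not contain 16.168.100.147
  16.168.228.144/29 (16.168.228.144 - 16.168.228.151) does not contain 16.168.100.147
Longest matching prefix is /27 -> next hop Router F.

Router F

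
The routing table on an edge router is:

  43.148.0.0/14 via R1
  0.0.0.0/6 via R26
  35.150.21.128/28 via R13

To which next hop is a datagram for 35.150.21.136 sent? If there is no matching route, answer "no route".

Routes whose prefix contains 35.150.21.136:
  35.150.21.128/28 (35.150.21.128 - 35.150.21.143) -> R13
Longest matching prefix is /28 -> next hop R13.

R13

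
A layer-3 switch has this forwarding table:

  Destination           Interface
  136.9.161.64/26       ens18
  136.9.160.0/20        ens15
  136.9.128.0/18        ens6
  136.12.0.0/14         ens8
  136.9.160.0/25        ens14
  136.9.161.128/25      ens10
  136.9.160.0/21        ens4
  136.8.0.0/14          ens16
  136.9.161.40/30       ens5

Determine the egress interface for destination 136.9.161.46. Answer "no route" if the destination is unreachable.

ens4

Routes whose prefix contains 136.9.161.46:
  136.8.0.0/14 (136.8.0.0 - 136.11.255.255) -> ens16
  136.9.128.0/18 (136.9.128.0 - 136.9.191.255) -> ens6
  136.9.160.0/20 (136.9.160.0 - 136.9.175.255) -> ens15
  136.9.160.0/21 (136.9.160.0 - 136.9.167.255) -> ens4
More-specific entries that do NOT match:
  136.9.161.40/30 (136.9.161.40 - 136.9.161.43) does not contain 136.9.161.46
  136.9.161.64/26 (136.9.161.64 - 136.9.161.127) does not contain 136.9.161.46
  136.9.160.0/25 (136.9.160.0 - 136.9.160.127) does not contain 136.9.161.46
  136.9.161.128/25 (136.9.161.128 - 136.9.161.255) does not contain 136.9.161.46
Longest matching prefix is /21 -> interface ens4.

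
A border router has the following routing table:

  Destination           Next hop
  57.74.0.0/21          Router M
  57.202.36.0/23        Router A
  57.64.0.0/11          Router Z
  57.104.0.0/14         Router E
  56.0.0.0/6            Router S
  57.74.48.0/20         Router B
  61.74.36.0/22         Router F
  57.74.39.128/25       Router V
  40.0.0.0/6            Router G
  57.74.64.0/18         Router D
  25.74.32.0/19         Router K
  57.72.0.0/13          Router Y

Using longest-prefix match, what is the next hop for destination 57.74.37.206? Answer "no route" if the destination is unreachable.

Routes whose prefix contains 57.74.37.206:
  56.0.0.0/6 (56.0.0.0 - 59.255.255.255) -> Router S
  57.64.0.0/11 (57.64.0.0 - 57.95.255.255) -> Router Z
  57.72.0.0/13 (57.72.0.0 - 57.79.255.255) -> Router Y
More-specific entries that do NOT match:
  57.74.39.128/25 (57.74.39.128 - 57.74.39.255) does not contain 57.74.37.206
  57.202.36.0/23 (57.202.36.0 - 57.202.37.255) does not contain 57.74.37.206
  61.74.36.0/22 (61.74.36.0 - 61.74.39.255) does not contain 57.74.37.206
  57.74.0.0/21 (57.74.0.0 - 57.74.7.255) does not contain 57.74.37.206
  57.74.48.0/20 (57.74.48.0 - 57.74.63.255) does not contain 57.74.37.206
  25.74.32.0/19 (25.74.32.0 - 25.74.63.255) does not contain 57.74.37.206
  57.74.64.0/18 (57.74.64.0 - 57.74.127.255) does not contain 57.74.37.206
  57.104.0.0/14 (57.104.0.0 - 57.107.255.255) does not contain 57.74.37.206
Longest matching prefix is /13 -> next hop Router Y.

Router Y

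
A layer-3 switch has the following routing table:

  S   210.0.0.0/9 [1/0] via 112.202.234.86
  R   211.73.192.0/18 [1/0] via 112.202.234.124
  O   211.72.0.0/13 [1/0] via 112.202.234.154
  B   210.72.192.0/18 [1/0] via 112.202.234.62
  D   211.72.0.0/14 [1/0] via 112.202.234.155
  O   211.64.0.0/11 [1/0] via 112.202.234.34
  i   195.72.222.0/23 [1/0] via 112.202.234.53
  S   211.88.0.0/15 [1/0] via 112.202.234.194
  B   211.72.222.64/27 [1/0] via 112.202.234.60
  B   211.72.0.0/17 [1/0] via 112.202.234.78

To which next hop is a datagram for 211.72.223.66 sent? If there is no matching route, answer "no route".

112.202.234.155

Routes whose prefix contains 211.72.223.66:
  211.64.0.0/11 (211.64.0.0 - 211.95.255.255) -> 112.202.234.34
  211.72.0.0/13 (211.72.0.0 - 211.79.255.255) -> 112.202.234.154
  211.72.0.0/14 (211.72.0.0 - 211.75.255.255) -> 112.202.234.155
More-specific entries that do NOT match:
  211.72.222.64/27 (211.72.222.64 - 211.72.222.95) does not contain 211.72.223.66
  195.72.222.0/23 (195.72.222.0 - 195.72.223.255) does not contain 211.72.223.66
  211.73.192.0/18 (211.73.192.0 - 211.73.255.255) does not contain 211.72.223.66
  210.72.192.0/18 (210.72.192.0 - 210.72.255.255) does not contain 211.72.223.66
  211.72.0.0/17 (211.72.0.0 - 211.72.127.255) does not contain 211.72.223.66
  211.88.0.0/15 (211.88.0.0 - 211.89.255.255) does not contain 211.72.223.66
Longest matching prefix is /14 -> next hop 112.202.234.155.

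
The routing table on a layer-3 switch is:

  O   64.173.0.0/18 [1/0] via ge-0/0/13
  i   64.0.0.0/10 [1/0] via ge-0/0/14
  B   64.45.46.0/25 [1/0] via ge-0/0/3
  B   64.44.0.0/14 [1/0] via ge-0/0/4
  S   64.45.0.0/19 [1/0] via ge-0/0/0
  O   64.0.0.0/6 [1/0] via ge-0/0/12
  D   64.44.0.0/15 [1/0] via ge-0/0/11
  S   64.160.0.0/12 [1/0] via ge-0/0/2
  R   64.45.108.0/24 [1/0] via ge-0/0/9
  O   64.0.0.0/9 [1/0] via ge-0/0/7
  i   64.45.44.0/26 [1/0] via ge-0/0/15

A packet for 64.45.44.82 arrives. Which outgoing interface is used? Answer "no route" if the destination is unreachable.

ge-0/0/11

Routes whose prefix contains 64.45.44.82:
  64.0.0.0/6 (64.0.0.0 - 67.255.255.255) -> ge-0/0/12
  64.0.0.0/9 (64.0.0.0 - 64.127.255.255) -> ge-0/0/7
  64.0.0.0/10 (64.0.0.0 - 64.63.255.255) -> ge-0/0/14
  64.44.0.0/14 (64.44.0.0 - 64.47.255.255) -> ge-0/0/4
  64.44.0.0/15 (64.44.0.0 - 64.45.255.255) -> ge-0/0/11
More-specific entries that do NOT match:
  64.45.44.0/26 (64.45.44.0 - 64.45.44.63) does not contain 64.45.44.82
  64.45.46.0/25 (64.45.46.0 - 64.45.46.127) does not contain 64.45.44.82
  64.45.108.0/24 (64.45.108.0 - 64.45.108.255) does not contain 64.45.44.82
  64.45.0.0/19 (64.45.0.0 - 64.45.31.255) does not contain 64.45.44.82
  64.173.0.0/18 (64.173.0.0 - 64.173.63.255) does not contain 64.45.44.82
Longest matching prefix is /15 -> interface ge-0/0/11.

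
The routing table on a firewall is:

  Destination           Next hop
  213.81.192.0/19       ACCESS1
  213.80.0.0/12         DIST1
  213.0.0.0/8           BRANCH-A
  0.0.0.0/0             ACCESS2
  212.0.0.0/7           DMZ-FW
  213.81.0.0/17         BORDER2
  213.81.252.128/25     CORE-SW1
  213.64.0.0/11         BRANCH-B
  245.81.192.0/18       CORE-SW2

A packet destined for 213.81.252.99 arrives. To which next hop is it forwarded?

DIST1

Routes whose prefix contains 213.81.252.99:
  0.0.0.0/0 (default, matches everything) -> ACCESS2
  212.0.0.0/7 (212.0.0.0 - 213.255.255.255) -> DMZ-FW
  213.0.0.0/8 (213.0.0.0 - 213.255.255.255) -> BRANCH-A
  213.64.0.0/11 (213.64.0.0 - 213.95.255.255) -> BRANCH-B
  213.80.0.0/12 (213.80.0.0 - 213.95.255.255) -> DIST1
More-specific entries that do NOT match:
  213.81.252.128/25 (213.81.252.128 - 213.81.252.255) does not contain 213.81.252.99
  213.81.192.0/19 (213.81.192.0 - 213.81.223.255) does not contain 213.81.252.99
  245.81.192.0/18 (245.81.192.0 - 245.81.255.255) does not contain 213.81.252.99
  213.81.0.0/17 (213.81.0.0 - 213.81.127.255) does not contain 213.81.252.99
Longest matching prefix is /12 -> next hop DIST1.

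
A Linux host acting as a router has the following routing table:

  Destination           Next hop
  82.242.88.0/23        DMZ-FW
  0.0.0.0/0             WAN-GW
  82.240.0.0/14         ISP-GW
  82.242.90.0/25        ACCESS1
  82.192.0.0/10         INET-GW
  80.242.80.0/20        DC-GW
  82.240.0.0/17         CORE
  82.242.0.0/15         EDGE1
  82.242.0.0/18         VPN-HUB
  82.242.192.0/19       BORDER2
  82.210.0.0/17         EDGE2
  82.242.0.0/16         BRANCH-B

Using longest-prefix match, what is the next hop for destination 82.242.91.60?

Routes whose prefix contains 82.242.91.60:
  0.0.0.0/0 (default, matches everything) -> WAN-GW
  82.192.0.0/10 (82.192.0.0 - 82.255.255.255) -> INET-GW
  82.240.0.0/14 (82.240.0.0 - 82.243.255.255) -> ISP-GW
  82.242.0.0/15 (82.242.0.0 - 82.243.255.255) -> EDGE1
  82.242.0.0/16 (82.242.0.0 - 82.242.255.255) -> BRANCH-B
More-specific entries that do NOT match:
  82.242.90.0/25 (82.242.90.0 - 82.242.90.127) does not contain 82.242.91.60
  82.242.88.0/23 (82.242.88.0 - 82.242.89.255) does not contain 82.242.91.60
  80.242.80.0/20 (80.242.80.0 - 80.242.95.255) does not contain 82.242.91.60
  82.242.192.0/19 (82.242.192.0 - 82.242.223.255) does not contain 82.242.91.60
  82.242.0.0/18 (82.242.0.0 - 82.242.63.255) does not contain 82.242.91.60
  82.240.0.0/17 (82.240.0.0 - 82.240.127.255) does not contain 82.242.91.60
  82.210.0.0/17 (82.210.0.0 - 82.210.127.255) does not contain 82.242.91.60
Longest matching prefix is /16 -> next hop BRANCH-B.

BRANCH-B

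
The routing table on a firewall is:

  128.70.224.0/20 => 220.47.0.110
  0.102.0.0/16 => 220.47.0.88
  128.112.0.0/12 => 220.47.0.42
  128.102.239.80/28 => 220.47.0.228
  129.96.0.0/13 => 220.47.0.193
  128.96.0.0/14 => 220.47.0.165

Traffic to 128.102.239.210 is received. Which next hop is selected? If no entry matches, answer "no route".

No entry's prefix contains 128.102.239.210; there is no default route.

no route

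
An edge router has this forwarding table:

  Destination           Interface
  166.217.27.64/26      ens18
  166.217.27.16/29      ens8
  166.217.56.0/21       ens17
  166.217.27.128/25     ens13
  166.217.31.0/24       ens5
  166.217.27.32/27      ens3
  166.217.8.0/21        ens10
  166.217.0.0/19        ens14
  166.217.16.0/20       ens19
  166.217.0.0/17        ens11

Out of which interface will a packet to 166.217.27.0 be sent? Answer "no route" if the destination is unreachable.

ens19

Routes whose prefix contains 166.217.27.0:
  166.217.0.0/17 (166.217.0.0 - 166.217.127.255) -> ens11
  166.217.0.0/19 (166.217.0.0 - 166.217.31.255) -> ens14
  166.217.16.0/20 (166.217.16.0 - 166.217.31.255) -> ens19
More-specific entries that do NOT match:
  166.217.27.16/29 (166.217.27.16 - 166.217.27.23) does not contain 166.217.27.0
  166.217.27.32/27 (166.217.27.32 - 166.217.27.63) does not contain 166.217.27.0
  166.217.27.64/26 (166.217.27.64 - 166.217.27.127) does not contain 166.217.27.0
  166.217.27.128/25 (166.217.27.128 - 166.217.27.255) does not contain 166.217.27.0
  166.217.31.0/24 (166.217.31.0 - 166.217.31.255) does not contain 166.217.27.0
  166.217.56.0/21 (166.217.56.0 - 166.217.63.255) does not contain 166.217.27.0
  166.217.8.0/21 (166.217.8.0 - 166.217.15.255) does not contain 166.217.27.0
Longest matching prefix is /20 -> interface ens19.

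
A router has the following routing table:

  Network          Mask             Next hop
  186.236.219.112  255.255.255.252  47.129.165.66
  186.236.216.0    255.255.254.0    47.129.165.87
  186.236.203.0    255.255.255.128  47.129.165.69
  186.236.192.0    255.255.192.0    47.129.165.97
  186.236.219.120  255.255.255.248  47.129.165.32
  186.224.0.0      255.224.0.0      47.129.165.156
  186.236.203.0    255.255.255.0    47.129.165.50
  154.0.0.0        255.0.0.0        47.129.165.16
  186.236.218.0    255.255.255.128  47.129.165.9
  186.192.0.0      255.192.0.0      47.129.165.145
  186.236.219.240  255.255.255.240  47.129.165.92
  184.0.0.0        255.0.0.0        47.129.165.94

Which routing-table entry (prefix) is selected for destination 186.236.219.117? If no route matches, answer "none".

186.236.192.0/18

Entries matching 186.236.219.117:
  186.192.0.0/10 (186.192.0.0 - 186.255.255.255)
  186.224.0.0/11 (186.224.0.0 - 186.255.255.255)
  186.236.192.0/18 (186.236.192.0 - 186.236.255.255)
Most specific is 186.236.192.0/18.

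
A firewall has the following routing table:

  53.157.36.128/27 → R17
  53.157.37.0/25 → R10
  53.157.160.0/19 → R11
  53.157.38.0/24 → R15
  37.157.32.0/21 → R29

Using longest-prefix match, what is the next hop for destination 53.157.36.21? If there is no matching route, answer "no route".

No entry's prefix contains 53.157.36.21; there is no default route.

no route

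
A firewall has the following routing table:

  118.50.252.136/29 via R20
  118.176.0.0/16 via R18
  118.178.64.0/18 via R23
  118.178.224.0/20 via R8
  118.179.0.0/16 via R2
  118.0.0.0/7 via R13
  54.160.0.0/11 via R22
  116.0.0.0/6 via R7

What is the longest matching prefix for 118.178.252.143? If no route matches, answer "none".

Entries matching 118.178.252.143:
  116.0.0.0/6 (116.0.0.0 - 119.255.255.255)
  118.0.0.0/7 (118.0.0.0 - 119.255.255.255)
Most specific is 118.0.0.0/7.

118.0.0.0/7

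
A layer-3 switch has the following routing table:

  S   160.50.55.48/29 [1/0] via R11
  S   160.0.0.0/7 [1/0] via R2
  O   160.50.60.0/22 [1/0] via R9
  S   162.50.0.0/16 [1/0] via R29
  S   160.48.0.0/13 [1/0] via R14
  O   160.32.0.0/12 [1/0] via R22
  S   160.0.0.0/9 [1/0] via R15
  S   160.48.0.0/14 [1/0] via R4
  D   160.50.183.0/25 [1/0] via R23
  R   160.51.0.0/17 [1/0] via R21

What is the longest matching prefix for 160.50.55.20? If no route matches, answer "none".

Entries matching 160.50.55.20:
  160.0.0.0/7 (160.0.0.0 - 161.255.255.255)
  160.0.0.0/9 (160.0.0.0 - 160.127.255.255)
  160.48.0.0/13 (160.48.0.0 - 160.55.255.255)
  160.48.0.0/14 (160.48.0.0 - 160.51.255.255)
Most specific is 160.48.0.0/14.

160.48.0.0/14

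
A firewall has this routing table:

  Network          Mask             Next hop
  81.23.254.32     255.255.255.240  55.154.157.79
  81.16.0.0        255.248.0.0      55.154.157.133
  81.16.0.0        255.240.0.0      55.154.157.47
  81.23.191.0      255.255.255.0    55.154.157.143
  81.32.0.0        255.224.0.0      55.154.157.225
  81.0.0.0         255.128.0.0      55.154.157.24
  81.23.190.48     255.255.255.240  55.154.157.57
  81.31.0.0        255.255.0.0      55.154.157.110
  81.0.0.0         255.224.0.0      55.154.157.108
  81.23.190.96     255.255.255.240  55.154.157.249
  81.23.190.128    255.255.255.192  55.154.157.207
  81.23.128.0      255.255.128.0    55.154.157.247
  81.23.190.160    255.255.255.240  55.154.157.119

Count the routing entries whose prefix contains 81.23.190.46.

5

Prefixes containing 81.23.190.46:
  81.0.0.0/9 (81.0.0.0 - 81.127.255.255)
  81.0.0.0/11 (81.0.0.0 - 81.31.255.255)
  81.16.0.0/12 (81.16.0.0 - 81.31.255.255)
  81.16.0.0/13 (81.16.0.0 - 81.23.255.255)
  81.23.128.0/17 (81.23.128.0 - 81.23.255.255)
Total matching entries: 5.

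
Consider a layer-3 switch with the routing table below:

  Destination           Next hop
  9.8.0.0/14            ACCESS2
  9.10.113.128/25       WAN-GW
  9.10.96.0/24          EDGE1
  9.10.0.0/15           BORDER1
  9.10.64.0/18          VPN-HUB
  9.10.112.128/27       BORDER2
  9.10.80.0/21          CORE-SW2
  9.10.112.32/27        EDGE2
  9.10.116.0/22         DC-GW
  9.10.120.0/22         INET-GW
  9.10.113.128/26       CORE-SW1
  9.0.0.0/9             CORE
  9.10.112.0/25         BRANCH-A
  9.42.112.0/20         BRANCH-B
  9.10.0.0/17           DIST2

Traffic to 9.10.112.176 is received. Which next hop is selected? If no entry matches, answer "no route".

Routes whose prefix contains 9.10.112.176:
  9.0.0.0/9 (9.0.0.0 - 9.127.255.255) -> CORE
  9.8.0.0/14 (9.8.0.0 - 9.11.255.255) -> ACCESS2
  9.10.0.0/15 (9.10.0.0 - 9.11.255.255) -> BORDER1
  9.10.0.0/17 (9.10.0.0 - 9.10.127.255) -> DIST2
  9.10.64.0/18 (9.10.64.0 - 9.10.127.255) -> VPN-HUB
More-specific entries that do NOT match:
  9.10.112.128/27 (9.10.112.128 - 9.10.112.159) does not contain 9.10.112.176
  9.10.112.32/27 (9.10.112.32 - 9.10.112.63) does not contain 9.10.112.176
  9.10.113.128/26 (9.10.113.128 - 9.10.113.191) does not contain 9.10.112.176
  9.10.113.128/25 (9.10.113.128 - 9.10.113.255) does not contain 9.10.112.176
  9.10.112.0/25 (9.10.112.0 - 9.10.112.127) does not contain 9.10.112.176
  9.10.96.0/24 (9.10.96.0 - 9.10.96.255) does not contain 9.10.112.176
  9.10.116.0/22 (9.10.116.0 - 9.10.119.255) does not contain 9.10.112.176
  9.10.120.0/22 (9.10.120.0 - 9.10.123.255) does not contain 9.10.112.176
  9.10.80.0/21 (9.10.80.0 - 9.10.87.255) does not contain 9.10.112.176
  9.42.112.0/20 (9.42.112.0 - 9.42.127.255) does not contain 9.10.112.176
Longest matching prefix is /18 -> next hop VPN-HUB.

VPN-HUB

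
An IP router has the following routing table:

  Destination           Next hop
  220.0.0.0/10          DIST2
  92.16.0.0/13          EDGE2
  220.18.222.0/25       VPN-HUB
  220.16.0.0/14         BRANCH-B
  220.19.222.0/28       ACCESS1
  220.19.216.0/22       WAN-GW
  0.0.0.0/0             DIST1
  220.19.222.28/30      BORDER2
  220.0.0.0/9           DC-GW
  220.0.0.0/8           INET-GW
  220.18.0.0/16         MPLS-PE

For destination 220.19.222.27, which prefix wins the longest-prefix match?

220.16.0.0/14

Entries matching 220.19.222.27:
  0.0.0.0/0 (default, matches everything)
  220.0.0.0/8 (220.0.0.0 - 220.255.255.255)
  220.0.0.0/9 (220.0.0.0 - 220.127.255.255)
  220.0.0.0/10 (220.0.0.0 - 220.63.255.255)
  220.16.0.0/14 (220.16.0.0 - 220.19.255.255)
Most specific is 220.16.0.0/14.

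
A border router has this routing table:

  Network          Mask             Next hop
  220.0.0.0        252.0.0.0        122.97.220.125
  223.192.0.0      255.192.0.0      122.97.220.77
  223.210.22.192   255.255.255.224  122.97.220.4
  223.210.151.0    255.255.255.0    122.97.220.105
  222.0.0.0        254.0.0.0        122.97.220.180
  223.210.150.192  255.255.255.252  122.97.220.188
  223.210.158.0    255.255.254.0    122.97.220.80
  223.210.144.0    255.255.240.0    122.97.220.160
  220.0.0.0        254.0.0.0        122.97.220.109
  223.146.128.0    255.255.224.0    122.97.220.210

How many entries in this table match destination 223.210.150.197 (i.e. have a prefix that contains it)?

Prefixes containing 223.210.150.197:
  220.0.0.0/6 (220.0.0.0 - 223.255.255.255)
  222.0.0.0/7 (222.0.0.0 - 223.255.255.255)
  223.192.0.0/10 (223.192.0.0 - 223.255.255.255)
  223.210.144.0/20 (223.210.144.0 - 223.210.159.255)
Total matching entries: 4.

4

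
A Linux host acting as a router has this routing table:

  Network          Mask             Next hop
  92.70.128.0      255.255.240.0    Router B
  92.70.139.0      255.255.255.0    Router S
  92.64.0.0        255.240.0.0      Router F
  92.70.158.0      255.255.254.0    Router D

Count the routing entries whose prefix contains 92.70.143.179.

2

Prefixes containing 92.70.143.179:
  92.64.0.0/12 (92.64.0.0 - 92.79.255.255)
  92.70.128.0/20 (92.70.128.0 - 92.70.143.255)
Total matching entries: 2.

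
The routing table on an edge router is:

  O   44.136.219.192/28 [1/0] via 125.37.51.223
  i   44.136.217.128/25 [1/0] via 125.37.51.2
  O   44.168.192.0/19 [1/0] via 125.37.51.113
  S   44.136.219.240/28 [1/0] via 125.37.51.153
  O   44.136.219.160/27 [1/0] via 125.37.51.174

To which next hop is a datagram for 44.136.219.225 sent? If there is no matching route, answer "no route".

no route

No entry's prefix contains 44.136.219.225; there is no default route.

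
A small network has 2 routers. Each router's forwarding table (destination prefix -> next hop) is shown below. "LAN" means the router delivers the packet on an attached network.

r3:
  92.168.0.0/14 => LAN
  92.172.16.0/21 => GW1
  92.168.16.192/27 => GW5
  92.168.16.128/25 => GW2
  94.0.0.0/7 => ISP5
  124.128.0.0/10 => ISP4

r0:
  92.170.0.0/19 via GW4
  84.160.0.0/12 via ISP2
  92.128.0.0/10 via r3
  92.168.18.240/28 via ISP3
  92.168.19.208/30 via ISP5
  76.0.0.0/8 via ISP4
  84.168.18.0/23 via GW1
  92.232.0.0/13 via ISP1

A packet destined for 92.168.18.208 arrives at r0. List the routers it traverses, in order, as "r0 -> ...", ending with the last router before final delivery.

r0 -> r3

At r0: longest match for 92.168.18.208 is 92.128.0.0/10 -> r3
At r3: longest match for 92.168.18.208 is 92.168.0.0/14 -> LAN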